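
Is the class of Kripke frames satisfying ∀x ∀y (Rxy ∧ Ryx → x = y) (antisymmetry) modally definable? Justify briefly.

Not modally definable

Modal frame validity is preserved under surjective bounded morphisms.
The 6-cycle (worlds 0,1,2,3,4,5 with 0→1→2→3→4→5→0) is antisymmetric. Sending even-indexed worlds to s and odd-indexed worlds to t is a surjective bounded morphism onto the two-world frame with s↔t, which is not antisymmetric.
So no modal formula (or set of formulas) defines exactly the antisymmetric frames.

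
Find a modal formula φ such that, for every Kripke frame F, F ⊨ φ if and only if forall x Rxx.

This is reflexivity; the standard corresponding axiom is T: □r → r.
Suppose □r→r is valid. At any x set V(r)={w : Rxw}. Then □r holds at x, so r holds at x, i.e. Rxx.

□r → r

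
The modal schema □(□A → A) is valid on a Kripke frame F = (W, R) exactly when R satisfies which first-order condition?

This is the T□ axiom.
It corresponds to shift-reflexivity: ∀x ∀y (Rxy → Ryy).

shift-reflexivity: ∀x ∀y (Rxy → Ryy)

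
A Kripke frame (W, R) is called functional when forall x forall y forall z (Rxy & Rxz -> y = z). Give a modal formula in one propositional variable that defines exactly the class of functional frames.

The condition is partial functionality. The CD schema ◇r → □r defines it.

◇r → □r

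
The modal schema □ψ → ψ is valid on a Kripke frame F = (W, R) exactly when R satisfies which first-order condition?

Suppose □ψ→ψ is valid. At any x set V(ψ)={w : Rxw}. Then □ψ holds at x, so ψ holds at x, i.e. Rxx.

reflexivity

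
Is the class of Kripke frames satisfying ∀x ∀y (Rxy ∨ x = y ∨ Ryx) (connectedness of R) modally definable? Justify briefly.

Not definable by any modal formula

Modal frame validity is preserved under disjoint unions.
Take 3 disjoint single-world reflexive frames: each is trivially connected, but their disjoint union has 3 worlds with no edge between distinct components, so it is not connected.
So the class is not modally definable.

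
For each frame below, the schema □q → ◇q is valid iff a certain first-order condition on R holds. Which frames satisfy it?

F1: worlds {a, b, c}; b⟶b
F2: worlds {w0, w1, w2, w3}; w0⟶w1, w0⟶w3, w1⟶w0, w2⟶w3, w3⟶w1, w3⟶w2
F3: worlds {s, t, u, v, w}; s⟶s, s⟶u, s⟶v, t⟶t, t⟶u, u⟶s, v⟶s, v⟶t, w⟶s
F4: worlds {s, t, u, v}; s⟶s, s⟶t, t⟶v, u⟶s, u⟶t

F2, F3

This is the axiom for seriality; its first-order frame correspondent is ∀x ∃y Rxy.
F1: fails — world a has no successor.
F2: condition met.
F3: condition met.
F4: fails — world v has no successor.
Valid on: F2, F3.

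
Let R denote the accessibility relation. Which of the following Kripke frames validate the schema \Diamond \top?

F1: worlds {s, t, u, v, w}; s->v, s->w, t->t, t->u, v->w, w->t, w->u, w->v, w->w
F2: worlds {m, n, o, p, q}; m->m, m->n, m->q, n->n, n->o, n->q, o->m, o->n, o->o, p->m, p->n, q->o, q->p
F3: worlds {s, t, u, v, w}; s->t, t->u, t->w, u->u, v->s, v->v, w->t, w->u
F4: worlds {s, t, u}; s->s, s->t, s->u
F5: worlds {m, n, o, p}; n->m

F2, F3

The schema corresponds to seriality: \forall x \exists y Rxy.
F1: fails — world u has no successor.
F2: condition met.
F3: condition met.
F4: fails — world t has no successor.
F5: fails — world m has no successor.
Valid on: F2, F3.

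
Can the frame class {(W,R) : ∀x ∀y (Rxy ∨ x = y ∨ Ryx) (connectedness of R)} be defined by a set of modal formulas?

If a class were modally definable it would be closed under disjoint unions (Goldblatt–Thomason).
Take 3 disjoint single-world reflexive frames: each is trivially connected, but their disjoint union has 3 worlds with no edge between distinct components, so it is not connected.
So no modal formula (or set of formulas) defines exactly the connected frames.

No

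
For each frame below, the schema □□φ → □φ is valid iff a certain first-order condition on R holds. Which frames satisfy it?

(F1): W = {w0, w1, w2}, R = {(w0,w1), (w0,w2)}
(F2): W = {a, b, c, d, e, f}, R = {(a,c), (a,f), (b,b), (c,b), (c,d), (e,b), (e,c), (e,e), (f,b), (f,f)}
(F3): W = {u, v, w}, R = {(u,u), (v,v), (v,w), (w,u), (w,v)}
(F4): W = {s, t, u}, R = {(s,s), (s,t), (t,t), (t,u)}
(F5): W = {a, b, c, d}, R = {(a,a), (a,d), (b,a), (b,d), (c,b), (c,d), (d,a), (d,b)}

This is the axiom for density; its first-order frame correspondent is ∀x ∀y (Rxy → ∃z (Rxz ∧ Rzy)).
(F1): fails — Rw0w1 but no z with Rw0z and Rzw1.
(F2): fails — Rcd but no z with Rcz and Rzd.
(F3): ✓.
(F4): ✓.
(F5): fails — Rdb but no z with Rdz and Rzb.
Valid on: (F3), (F4).

(F3), (F4)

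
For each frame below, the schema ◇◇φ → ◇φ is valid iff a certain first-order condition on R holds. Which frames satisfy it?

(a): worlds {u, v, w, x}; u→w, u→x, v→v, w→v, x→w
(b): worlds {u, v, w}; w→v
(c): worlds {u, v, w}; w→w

(b), (c)

Frame correspondent (Sahlqvist): ∀x ∀y (xR²y → ∃w (y = w ∧ xRw)) — i.e. a generalized confluence (Geach) condition.
(a): fails — uR²v but no t with v=t and uRt.
(b): holds.
(c): holds.
Valid on: (b), (c).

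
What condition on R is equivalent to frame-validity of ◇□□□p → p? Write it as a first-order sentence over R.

∀x ∀y (xRy → ∃w (yR³w ∧ x = w))

This is a Sahlqvist (Geach-type) schema ◇^1□^3p → □^0◇^0p.
Minimal-valuation argument: fix x; take any y with xR^1y and any z with xR^0z. Set V(p) to the set of worlds R-reachable from y in exactly 3 steps. Then □^3p holds at y, so the antecedent holds at x; validity forces ◇^0p at z, giving a w with zR^0w and yR^3w.
First-order correspondent: ∀x ∀y (xRy → ∃w (yR³w ∧ x = w)).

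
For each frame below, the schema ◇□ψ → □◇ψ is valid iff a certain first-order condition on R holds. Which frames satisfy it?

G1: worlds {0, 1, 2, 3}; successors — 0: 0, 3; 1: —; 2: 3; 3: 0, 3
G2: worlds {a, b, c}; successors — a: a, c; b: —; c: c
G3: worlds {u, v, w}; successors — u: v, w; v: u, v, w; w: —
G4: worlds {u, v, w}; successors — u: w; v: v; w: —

G1, G2

This is the axiom for convergence; its first-order frame correspondent is ∀x ∀y ∀z (Rxy ∧ Rxz → ∃w (Ryw ∧ Rzw)).
G1: condition met.
G2: condition met.
G3: fails — Ruv and Ruw but v and w have no common successor.
G4: fails — Ruw and Ruw but w and w have no common successor.
Valid on: G1, G2.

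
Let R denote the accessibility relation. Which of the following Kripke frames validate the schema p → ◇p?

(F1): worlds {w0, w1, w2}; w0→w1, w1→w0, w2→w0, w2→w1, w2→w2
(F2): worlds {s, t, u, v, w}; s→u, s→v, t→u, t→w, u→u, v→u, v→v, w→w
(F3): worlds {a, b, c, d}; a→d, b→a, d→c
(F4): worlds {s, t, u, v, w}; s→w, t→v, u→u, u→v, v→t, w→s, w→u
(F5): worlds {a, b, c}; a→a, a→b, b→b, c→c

(F5)

The schema corresponds to reflexivity: ∀x Rxx.
(F1): fails — world w0 does not see itself.
(F2): fails — world s does not see itself.
(F3): fails — world a does not see itself.
(F4): fails — world s does not see itself.
(F5): condition met.
Valid on: (F5).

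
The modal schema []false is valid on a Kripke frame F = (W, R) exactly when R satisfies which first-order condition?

□⊥ is valid iff no world has any successor (otherwise □⊥ fails at any world with one).

emptiness of R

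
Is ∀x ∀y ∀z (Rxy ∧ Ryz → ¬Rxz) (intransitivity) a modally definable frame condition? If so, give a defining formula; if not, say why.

Not modally definable

If a class were modally definable it would be closed under surjective bounded morphisms (Goldblatt–Thomason).
The 3-cycle (worlds w0,w1,w2 with w0→w1→w2→w0) is intransitive. Mapping every world to a single reflexive point • is a surjective bounded morphism; the reflexive point is not intransitive (R••∧R•• but R••).
Hence intransitivity is not modally definable.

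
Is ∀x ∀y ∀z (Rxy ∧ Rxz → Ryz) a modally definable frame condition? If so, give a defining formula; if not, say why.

The condition is the Euclidean property. A defining modal formula is ◇p → □◇p.
Suppose ◇p→□◇p is valid. Take Rxy, Rxz and set V(p)={y}. Then ◇p at x, so □◇p at x, so ◇p at z, so some w with Rzw has p; w=y, i.e. Rzy. By symmetry of the argument, Ryz.

Definable; ◇p → □◇p defines it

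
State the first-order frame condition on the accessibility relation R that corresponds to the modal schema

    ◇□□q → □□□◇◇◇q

∀x ∀y ∀z ((xRy ∧ xR³z) → ∃w (yR²w ∧ zR³w))

This is a Sahlqvist (Geach-type) schema ◇^1□^2q → □^3◇^3q.
First-order correspondent: ∀x ∀y ∀z ((xRy ∧ xR³z) → ∃w (yR²w ∧ zR³w)).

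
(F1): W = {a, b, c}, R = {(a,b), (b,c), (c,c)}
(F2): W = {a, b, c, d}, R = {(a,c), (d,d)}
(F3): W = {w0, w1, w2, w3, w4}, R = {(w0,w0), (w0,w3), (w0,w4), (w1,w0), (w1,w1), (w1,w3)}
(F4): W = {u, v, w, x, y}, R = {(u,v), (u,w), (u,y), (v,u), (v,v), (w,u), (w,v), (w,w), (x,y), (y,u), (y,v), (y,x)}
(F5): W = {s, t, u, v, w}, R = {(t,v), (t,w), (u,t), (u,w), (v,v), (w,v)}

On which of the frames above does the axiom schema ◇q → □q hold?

(F1), (F2)

This is the axiom for partial functionality; its first-order frame correspondent is ∀x ∀y ∀z (Rxy ∧ Rxz → y = z).
(F1): ✓.
(F2): ✓.
(F3): fails — w0 sees both w0 and w3.
(F4): fails — u sees both v and w.
(F5): fails — t sees both v and w.
Valid on: (F1), (F2).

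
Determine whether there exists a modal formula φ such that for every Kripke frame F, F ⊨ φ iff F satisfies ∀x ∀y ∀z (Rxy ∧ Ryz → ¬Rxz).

Any modally definable frame class is closed under surjective bounded morphisms.
The 5-cycle (worlds s,t,u,v,w with s→t→u→v→w→s) is intransitive. Mapping every world to a single reflexive point • is a surjective bounded morphism; the reflexive point is not intransitive (R••∧R•• but R••).
So the class is not modally definable.

No — not modally definable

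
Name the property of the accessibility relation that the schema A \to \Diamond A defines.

Replacing A by ¬A and contraposing gives the equivalent schema □A → A.
Suppose □A→A is valid. At any x set V(A)={w : Rxw}. Then □A holds at x, so A holds at x, i.e. Rxx.

Reflexivity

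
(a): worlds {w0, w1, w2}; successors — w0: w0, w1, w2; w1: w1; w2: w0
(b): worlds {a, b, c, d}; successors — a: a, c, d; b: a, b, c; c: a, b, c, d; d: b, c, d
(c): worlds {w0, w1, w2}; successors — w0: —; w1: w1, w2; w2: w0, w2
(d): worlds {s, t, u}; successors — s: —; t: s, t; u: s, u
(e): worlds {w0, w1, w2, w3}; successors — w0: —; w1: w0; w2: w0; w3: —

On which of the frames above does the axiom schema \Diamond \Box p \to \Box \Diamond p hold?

(b)

Frame correspondent (Sahlqvist): \forall x \forall y \forall z (Rxy \wedge Rxz \to \exists w (Ryw \wedge Rzw)) — i.e. convergence.
(a): fails — Rw0w1 and Rw0w2 but w1 and w2 have no common successor.
(b): condition met.
(c): fails — Rw2w0 and Rw2w0 but w0 and w0 have no common successor.
(d): fails — Rtt and Rts but t and s have no common successor.
(e): fails — Rw1w0 and Rw1w0 but w0 and w0 have no common successor.
Valid on: (b).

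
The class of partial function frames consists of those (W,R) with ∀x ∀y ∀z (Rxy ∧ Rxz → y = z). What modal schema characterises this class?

◇q → □q

This is partial functionality; the standard corresponding axiom is CD: ◇q → □q.
Suppose ◇q→□q is valid. Take Rxy, Rxz and set V(q)={y}. Then ◇q at x, so □q at x, so q at z, i.e. z=y.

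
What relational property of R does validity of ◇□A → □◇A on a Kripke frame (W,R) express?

convergence: ∀x ∀y ∀z (Rxy ∧ Rxz → ∃w (Ryw ∧ Rzw))

Suppose ◇□A→□◇A is valid. Take Rxy, Rxz and set V(A)={w : Ryw}. Then □A at y so ◇□A at x, so □◇A at x, so ◇A at z, giving w with Rzw and Ryw.
Conversely, on a frame with convergence the schema holds at every world under every valuation.
So the correspondent is convergence.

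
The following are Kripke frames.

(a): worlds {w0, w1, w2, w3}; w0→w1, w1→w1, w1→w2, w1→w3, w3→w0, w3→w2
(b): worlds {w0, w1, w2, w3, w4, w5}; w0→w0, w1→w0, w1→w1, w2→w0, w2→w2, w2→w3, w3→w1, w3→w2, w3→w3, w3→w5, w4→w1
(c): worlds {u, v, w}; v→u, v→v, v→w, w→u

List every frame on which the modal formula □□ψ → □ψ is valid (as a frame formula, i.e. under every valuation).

This is the axiom for density; its first-order frame correspondent is ∀x ∀y (Rxy → ∃z (Rxz ∧ Rzy)).
(a): fails — Rw3w2 but no z with Rw3z and Rzw2.
(b): ✓.
(c): fails — Rwu but no z with Rwz and Rzu.
Valid on: (b).

(b)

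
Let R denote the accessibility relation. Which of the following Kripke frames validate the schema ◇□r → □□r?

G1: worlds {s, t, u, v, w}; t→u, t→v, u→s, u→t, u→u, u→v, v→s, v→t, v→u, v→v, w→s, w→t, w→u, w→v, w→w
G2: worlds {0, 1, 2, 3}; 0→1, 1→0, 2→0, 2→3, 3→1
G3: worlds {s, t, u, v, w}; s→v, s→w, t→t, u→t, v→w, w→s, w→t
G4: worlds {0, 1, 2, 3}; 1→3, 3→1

This is the axiom for a generalized confluence (Geach) condition; its first-order frame correspondent is ∀x ∀y ∀z ((xRy ∧ xR²z) → ∃w (yRw ∧ z = w)).
G1: fails — uRs, uR²s but no w* with sRw* and s=w*.
G2: condition met.
G3: fails — sRv, sR²s but no w* with vRw* and s=w*.
G4: condition met.
Valid on: G2, G4.

G2, G4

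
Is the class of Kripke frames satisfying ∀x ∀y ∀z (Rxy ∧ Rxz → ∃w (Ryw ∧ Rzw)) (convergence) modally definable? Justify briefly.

Definable; ◇□r → □◇r defines it

The condition is convergence. A defining modal formula is ◇□r → □◇r.
Suppose ◇□r→□◇r is valid. Take Rxy, Rxz and set V(r)={w : Ryw}. Then □r at y so ◇□r at x, so □◇r at x, so ◇r at z, giving w with Rzw and Ryw.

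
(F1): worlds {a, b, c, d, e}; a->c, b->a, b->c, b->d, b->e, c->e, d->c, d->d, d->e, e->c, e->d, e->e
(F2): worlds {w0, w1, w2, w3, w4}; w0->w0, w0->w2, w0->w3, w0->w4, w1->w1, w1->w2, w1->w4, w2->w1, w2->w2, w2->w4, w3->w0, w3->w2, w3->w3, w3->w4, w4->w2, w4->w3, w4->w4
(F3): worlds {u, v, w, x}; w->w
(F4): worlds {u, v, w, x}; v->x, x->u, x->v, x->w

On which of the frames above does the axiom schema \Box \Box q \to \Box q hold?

(F2), (F3)

The schema corresponds to density: \forall x \forall y (Rxy \to \exists z (Rxz \wedge Rzy)).
(F1): fails — Rba but no z with Rbz and Rza.
(F2): ✓.
(F3): ✓.
(F4): fails — Rxu but no z with Rxz and Rzu.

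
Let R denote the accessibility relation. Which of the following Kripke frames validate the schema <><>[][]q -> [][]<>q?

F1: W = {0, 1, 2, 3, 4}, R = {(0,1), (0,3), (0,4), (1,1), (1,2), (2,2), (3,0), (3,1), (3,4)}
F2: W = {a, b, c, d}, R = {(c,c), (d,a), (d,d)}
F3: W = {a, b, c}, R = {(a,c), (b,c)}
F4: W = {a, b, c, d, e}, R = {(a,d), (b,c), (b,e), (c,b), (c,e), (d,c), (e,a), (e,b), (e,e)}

This is the axiom for a generalized confluence (Geach) condition; its first-order frame correspondent is forall x forall y forall z ((x R^2 y & x R^2 z) -> exists w (y R^2 w & zRw)).
F1: fails — 0R²0, 0R²4 but no w with 0R²w and 4Rw.
F2: fails — dR²a, dR²a but no w with aR²w and aRw.
F3: ✓.
F4: fails — bR²a, bR²a but no w with aR²w and aRw.
Valid on: F3.

F3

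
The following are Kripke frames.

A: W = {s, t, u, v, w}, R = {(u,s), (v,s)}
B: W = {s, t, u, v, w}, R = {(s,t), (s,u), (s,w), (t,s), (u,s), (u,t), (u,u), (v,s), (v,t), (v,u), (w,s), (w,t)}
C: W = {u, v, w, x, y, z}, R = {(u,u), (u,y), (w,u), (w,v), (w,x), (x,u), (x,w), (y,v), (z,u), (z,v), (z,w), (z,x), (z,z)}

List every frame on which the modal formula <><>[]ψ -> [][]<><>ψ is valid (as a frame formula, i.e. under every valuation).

A

Frame correspondent (Sahlqvist): forall x forall y forall z ((x R^2 y & x R^2 z) -> exists w (yRw & z R^2 w)) — i.e. a generalized confluence (Geach) condition.
A: satisfies the condition.
B: fails — sR²t, sR²t but no w* with tRw* and tR²w*.
C: fails — uR²u, uR²v but no t with uRt and vR²t.
Valid on: A.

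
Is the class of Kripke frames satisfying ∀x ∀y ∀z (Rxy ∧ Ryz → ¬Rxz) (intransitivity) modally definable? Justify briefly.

No

If a class were modally definable it would be closed under surjective bounded morphisms (Goldblatt–Thomason).
The 3-cycle (worlds w0,w1,w2 with w0→w1→w2→w0) is intransitive. Mapping every world to a single reflexive point • is a surjective bounded morphism; the reflexive point is not intransitive (R••∧R•• but R••).
Hence intransitivity is not modally definable.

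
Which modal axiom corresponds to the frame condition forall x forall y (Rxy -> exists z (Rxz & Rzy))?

This is density; the standard corresponding axiom is C4: □□s → □s.

□□s → □s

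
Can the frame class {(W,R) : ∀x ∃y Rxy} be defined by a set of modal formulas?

Yes: it is seriality, defined by the D schema □p → ◇p.

Definable; □p → ◇p defines it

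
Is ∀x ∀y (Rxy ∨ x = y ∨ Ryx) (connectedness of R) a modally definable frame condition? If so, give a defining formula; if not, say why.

No — not modally definable

If a class were modally definable it would be closed under disjoint unions (Goldblatt–Thomason).
Take 3 disjoint single-world reflexive frames: each is trivially connected, but their disjoint union has 3 worlds with no edge between distinct components, so it is not connected.
Hence connectedness of R is not modally definable.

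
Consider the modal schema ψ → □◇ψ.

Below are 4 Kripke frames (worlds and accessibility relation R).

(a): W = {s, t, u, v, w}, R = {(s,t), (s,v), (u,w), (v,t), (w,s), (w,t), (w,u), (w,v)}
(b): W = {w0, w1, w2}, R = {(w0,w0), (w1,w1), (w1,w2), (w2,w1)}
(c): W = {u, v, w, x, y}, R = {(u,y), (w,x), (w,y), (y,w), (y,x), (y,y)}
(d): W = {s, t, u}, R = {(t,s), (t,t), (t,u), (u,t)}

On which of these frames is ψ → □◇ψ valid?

(b)

This is the axiom for symmetry; its first-order frame correspondent is ∀x ∀y (Rxy → Ryx).
(a): fails — Rwt but not Rtw.
(b): ✓.
(c): fails — Ryx but not Rxy.
(d): fails — Rts but not Rst.
Valid on: (b).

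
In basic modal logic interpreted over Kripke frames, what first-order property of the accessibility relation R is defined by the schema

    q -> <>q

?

Equivalently (dual form): □q → q.
Suppose □q→q is valid. At any x set V(q)={w : Rxw}. Then □q holds at x, so q holds at x, i.e. Rxx.
Conversely, any frame satisfying forall x Rxx validates the schema.
Frame condition: forall x Rxx.

Reflexivity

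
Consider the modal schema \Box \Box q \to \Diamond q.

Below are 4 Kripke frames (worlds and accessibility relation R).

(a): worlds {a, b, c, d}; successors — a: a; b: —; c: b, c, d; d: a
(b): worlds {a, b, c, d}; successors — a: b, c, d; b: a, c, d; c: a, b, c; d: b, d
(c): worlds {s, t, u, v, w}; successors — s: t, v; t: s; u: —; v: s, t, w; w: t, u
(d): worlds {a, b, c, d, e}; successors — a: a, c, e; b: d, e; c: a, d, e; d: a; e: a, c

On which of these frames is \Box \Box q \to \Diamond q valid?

The schema corresponds to a generalized confluence (Geach) condition: \forall x \exists w (x R^2 w \wedge xRw).
(a): fails — at b but no w with bR²w and bRw.
(b): ✓.
(c): fails — at t but no w* with tR²w* and tRw*.
(d): fails — at b but no w with bR²w and bRw.

(b)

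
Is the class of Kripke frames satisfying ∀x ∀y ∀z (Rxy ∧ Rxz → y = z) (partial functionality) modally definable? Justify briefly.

Yes: it is partial functionality, defined by the CD schema ◇r → □r.
Suppose ◇r→□r is valid. Take Rxy, Rxz and set V(r)={y}. Then ◇r at x, so □r at x, so r at z, i.e. z=y.

Definable; ◇r → □r defines it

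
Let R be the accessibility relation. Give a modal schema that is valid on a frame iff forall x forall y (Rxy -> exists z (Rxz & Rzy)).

□□r → □r

This is density; the standard corresponding axiom is C4: □□r → □r.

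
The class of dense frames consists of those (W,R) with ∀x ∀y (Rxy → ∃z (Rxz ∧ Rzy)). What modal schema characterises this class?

The condition is density. The C4 schema □□p → □p defines it.
Suppose □□p→□p is valid. Take Rxy and set V(p)={w : xR²w}. Then □□p at x, so □p at x, so p at y, i.e. ∃z(Rxz∧Rzy).

□□p → □p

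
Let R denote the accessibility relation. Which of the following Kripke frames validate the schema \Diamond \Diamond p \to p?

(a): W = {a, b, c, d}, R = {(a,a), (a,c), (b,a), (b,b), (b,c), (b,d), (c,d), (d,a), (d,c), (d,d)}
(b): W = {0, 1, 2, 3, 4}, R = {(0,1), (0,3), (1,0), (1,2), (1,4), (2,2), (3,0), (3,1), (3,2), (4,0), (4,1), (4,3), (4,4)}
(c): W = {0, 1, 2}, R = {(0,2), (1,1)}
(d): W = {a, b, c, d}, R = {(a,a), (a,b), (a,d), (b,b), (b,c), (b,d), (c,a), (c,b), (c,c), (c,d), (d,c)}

(c)

The schema corresponds to a generalized confluence (Geach) condition: \forall x \forall y (x R^2 y \to \exists w (y = w \wedge x = w)).
(a): fails — aR²c but c ≠ a.
(b): fails — 0R²1 but 1 ≠ 0.
(c): ✓.
(d): fails — aR²b but b ≠ a.
Valid on: (c).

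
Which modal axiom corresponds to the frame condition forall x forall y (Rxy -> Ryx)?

p → □◇p

This is symmetry; the standard corresponding axiom is B: p → □◇p.
Suppose p→□◇p is valid. Take Rxy and set V(p)={x}. Then p at x, so □◇p at x, so ◇p at y, so some z with Ryz has p; z=x, i.e. Ryx.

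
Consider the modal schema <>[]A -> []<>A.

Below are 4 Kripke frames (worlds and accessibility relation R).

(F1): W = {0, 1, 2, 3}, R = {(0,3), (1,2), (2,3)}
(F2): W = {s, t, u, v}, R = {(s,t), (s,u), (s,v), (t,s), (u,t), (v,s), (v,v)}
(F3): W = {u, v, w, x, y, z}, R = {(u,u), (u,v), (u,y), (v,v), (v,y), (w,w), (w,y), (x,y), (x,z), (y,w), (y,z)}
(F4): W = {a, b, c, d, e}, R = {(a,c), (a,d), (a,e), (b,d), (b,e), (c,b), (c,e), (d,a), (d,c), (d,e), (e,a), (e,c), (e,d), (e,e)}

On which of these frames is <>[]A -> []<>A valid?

Frame correspondent (Sahlqvist): forall x forall y forall z (Rxy & Rxz -> exists w (Ryw & Rzw)) — i.e. convergence.
(F1): fails — R03 and R03 but 3 and 3 have no common successor.
(F2): fails — Rsv and Rsu but v and u have no common successor.
(F3): fails — Ruv and Ruy but v and y have no common successor.
(F4): holds.

(F4)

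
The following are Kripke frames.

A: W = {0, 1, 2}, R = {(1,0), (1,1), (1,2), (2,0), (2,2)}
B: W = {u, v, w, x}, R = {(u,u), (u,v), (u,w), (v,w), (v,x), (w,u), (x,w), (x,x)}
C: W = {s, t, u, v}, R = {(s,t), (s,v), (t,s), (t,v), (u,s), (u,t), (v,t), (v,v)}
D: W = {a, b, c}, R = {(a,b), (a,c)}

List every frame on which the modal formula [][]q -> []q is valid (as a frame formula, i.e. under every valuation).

A, B

This is the axiom for density; its first-order frame correspondent is forall x forall y (Rxy -> exists z (Rxz & Rzy)).
A: satisfies the condition.
B: satisfies the condition.
C: fails — Rts but no z with Rtz and Rzs.
D: fails — Rac but no z with Raz and Rzc.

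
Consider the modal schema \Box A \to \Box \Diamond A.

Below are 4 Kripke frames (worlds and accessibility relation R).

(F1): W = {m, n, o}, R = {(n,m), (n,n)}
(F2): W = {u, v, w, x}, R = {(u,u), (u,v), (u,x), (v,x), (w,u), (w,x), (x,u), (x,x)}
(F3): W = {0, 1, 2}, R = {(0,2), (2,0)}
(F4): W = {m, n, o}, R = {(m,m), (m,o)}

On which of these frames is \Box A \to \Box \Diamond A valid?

Frame correspondent (Sahlqvist): \forall x \forall z (xRz \to \exists w (xRw \wedge zRw)) — i.e. a generalized confluence (Geach) condition.
(F1): fails — nRm but no w with nRw and mRw.
(F2): holds.
(F3): fails — 0R2 but no w with 0Rw and 2Rw.
(F4): fails — mRo but no w with mRw and oRw.
Valid on: (F2).

(F2)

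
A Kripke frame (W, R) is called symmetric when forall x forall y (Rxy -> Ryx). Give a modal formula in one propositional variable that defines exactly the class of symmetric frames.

p → □◇p

The condition is symmetry. The B schema p → □◇p defines it.
Suppose p→□◇p is valid. Take Rxy and set V(p)={x}. Then p at x, so □◇p at x, so ◇p at y, so some z with Ryz has p; z=x, i.e. Ryx.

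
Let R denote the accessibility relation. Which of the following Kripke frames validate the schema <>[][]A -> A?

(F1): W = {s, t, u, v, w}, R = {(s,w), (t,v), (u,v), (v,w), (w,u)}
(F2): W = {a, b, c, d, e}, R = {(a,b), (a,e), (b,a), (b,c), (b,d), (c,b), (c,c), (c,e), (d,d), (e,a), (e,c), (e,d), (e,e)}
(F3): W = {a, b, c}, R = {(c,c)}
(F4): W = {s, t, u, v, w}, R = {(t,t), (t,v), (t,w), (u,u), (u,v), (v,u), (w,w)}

The schema corresponds to a generalized confluence (Geach) condition: forall x forall y (xRy -> exists w (y R^2 w & x = w)).
(F1): fails — sRw but no w* with wR²w* and s=w*.
(F2): fails — aRb but no w with bR²w and a=w.
(F3): condition met.
(F4): fails — tRv but no w* with vR²w* and t=w*.

(F3)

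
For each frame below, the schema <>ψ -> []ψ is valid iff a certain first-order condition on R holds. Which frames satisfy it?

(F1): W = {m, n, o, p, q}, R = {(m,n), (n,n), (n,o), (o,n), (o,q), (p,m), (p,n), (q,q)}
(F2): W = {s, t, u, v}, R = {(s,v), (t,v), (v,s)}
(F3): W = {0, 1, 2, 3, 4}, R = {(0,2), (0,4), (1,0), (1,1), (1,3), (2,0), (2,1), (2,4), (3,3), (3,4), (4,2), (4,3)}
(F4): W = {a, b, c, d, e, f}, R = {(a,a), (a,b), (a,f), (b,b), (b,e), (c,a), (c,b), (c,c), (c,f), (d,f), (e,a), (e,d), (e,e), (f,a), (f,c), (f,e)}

(F2)

The schema corresponds to partial functionality: forall x forall y forall z (Rxy & Rxz -> y = z).
(F1): fails — n sees both n and o.
(F2): holds.
(F3): fails — 0 sees both 2 and 4.
(F4): fails — a sees both a and b.
Valid on: (F2).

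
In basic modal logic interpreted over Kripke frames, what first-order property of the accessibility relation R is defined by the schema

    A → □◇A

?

Suppose A→□◇A is valid. Take Rxy and set V(A)={x}. Then A at x, so □◇A at x, so ◇A at y, so some z with Ryz has A; z=x, i.e. Ryx.
The converse is a direct semantic check.
So the correspondent is symmetry.

Symmetry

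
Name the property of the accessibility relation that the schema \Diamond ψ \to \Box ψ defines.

This is the CD axiom.
It corresponds to partial functionality: \forall x \forall y \forall z (Rxy \wedge Rxz \to y = z).

partial functionality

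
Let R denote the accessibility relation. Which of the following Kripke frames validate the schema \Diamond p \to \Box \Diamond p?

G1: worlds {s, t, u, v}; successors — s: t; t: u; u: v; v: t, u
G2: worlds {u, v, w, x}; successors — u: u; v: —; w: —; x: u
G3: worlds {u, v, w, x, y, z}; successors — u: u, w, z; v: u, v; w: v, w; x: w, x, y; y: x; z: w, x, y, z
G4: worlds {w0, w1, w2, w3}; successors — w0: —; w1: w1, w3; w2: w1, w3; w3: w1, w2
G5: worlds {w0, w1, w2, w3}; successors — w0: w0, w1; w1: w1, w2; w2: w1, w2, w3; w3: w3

The schema corresponds to the Euclidean property: \forall x \forall y \forall z (Rxy \wedge Rxz \to Ryz).
G1: fails — Rst and Rst but not Rtt.
G2: holds.
G3: fails — Ruz and Ruu but not Rzu.
G4: fails — Rw1w3 and Rw1w3 but not Rw3w3.
G5: fails — Rw0w1 and Rw0w0 but not Rw1w0.
Valid on: G2.

G2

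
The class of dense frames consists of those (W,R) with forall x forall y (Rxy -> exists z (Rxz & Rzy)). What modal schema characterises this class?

□□q → □q

This is density; the standard corresponding axiom is C4: □□q → □q.
Suppose □□q→□q is valid. Take Rxy and set V(q)={w : xR²w}. Then □□q at x, so □q at x, so q at y, i.e. ∃z(Rxz∧Rzy).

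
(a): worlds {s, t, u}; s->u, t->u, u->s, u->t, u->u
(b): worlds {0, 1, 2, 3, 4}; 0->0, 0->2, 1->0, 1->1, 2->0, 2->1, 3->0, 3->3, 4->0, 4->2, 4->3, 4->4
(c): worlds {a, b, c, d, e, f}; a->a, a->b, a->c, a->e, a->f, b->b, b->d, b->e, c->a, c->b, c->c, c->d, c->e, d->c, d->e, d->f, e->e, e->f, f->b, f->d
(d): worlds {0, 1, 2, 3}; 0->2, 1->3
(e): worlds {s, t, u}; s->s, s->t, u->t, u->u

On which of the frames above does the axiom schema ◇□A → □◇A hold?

The schema corresponds to convergence: ∀x ∀y ∀z (Rxy ∧ Rxz → ∃w (Ryw ∧ Rzw)).
(a): satisfies the condition.
(b): satisfies the condition.
(c): fails — Rae and Raf but e and f have no common successor.
(d): fails — R02 and R02 but 2 and 2 have no common successor.
(e): fails — Rss and Rst but s and t have no common successor.
Valid on: (a), (b).

(a), (b)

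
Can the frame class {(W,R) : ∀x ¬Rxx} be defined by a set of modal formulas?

Not modally definable

If a class were modally definable it would be closed under surjective bounded morphisms (Goldblatt–Thomason).
The 4-cycle (worlds 0,1,2,3 with 0→1→2→3→0) is irreflexive, and the map sending every world to a single reflexive point • is a surjective bounded morphism (forth: every edge maps to (•,•); back: every world has a successor). So any modal formula valid on the 4-cycle is also valid on the reflexive point, which is not irreflexive.
So the class is not modally definable.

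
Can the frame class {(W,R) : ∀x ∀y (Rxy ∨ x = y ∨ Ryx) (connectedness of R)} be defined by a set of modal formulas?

Not definable by any modal formula

Modal frame validity is preserved under disjoint unions.
Take 2 disjoint single-world reflexive frames: each is trivially connected, but their disjoint union has 2 worlds with no edge between distinct components, so it is not connected.
So no modal formula (or set of formulas) defines exactly the connected frames.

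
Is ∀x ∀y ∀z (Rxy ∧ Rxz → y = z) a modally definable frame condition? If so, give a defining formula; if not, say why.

The condition is partial functionality. A defining modal formula is ◇p → □p.
Suppose ◇p→□p is valid. Take Rxy, Rxz and set V(p)={y}. Then ◇p at x, so □p at x, so p at z, i.e. z=y.

Yes, by ◇p → □p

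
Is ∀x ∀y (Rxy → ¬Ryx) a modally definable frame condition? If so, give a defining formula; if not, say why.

Not definable by any modal formula

Any modally definable frame class is closed under surjective bounded morphisms.
The 4-cycle (worlds a,b,c,d with a→b→c→d→a) is asymmetric. Mapping every world to a single reflexive point • is a surjective bounded morphism, and the reflexive point is not asymmetric (R•• but asymmetry requires ¬R••).
Hence asymmetry is not modally definable.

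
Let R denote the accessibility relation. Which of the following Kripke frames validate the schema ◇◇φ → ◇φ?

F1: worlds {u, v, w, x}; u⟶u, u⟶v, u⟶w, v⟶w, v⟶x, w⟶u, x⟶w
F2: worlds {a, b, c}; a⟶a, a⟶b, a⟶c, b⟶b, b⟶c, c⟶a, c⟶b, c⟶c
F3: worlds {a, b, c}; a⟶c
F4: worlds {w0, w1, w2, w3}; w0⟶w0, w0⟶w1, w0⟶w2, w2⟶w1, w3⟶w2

This is the axiom for transitivity; its first-order frame correspondent is ∀x ∀y ∀z (Rxy ∧ Ryz → Rxz).
F1: fails — Ruv and Rvx but not Rux.
F2: fails — Rbc and Rca but not Rba.
F3: ✓.
F4: fails — Rw3w2 and Rw2w1 but not Rw3w1.

F3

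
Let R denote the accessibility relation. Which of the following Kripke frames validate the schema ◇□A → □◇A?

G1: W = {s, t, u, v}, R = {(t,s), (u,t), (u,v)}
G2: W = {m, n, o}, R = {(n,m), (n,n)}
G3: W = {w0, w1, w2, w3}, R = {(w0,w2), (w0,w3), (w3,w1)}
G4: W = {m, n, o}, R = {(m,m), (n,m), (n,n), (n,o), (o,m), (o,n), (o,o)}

Frame correspondent (Sahlqvist): ∀x ∀y ∀z (Rxy ∧ Rxz → ∃w (Ryw ∧ Rzw)) — i.e. convergence.
G1: fails — Rts and Rts but s and s have no common successor.
G2: fails — Rnn and Rnm but n and m have no common successor.
G3: fails — Rw0w2 and Rw0w2 but w2 and w2 have no common successor.
G4: satisfies the condition.
Valid on: G4.

G4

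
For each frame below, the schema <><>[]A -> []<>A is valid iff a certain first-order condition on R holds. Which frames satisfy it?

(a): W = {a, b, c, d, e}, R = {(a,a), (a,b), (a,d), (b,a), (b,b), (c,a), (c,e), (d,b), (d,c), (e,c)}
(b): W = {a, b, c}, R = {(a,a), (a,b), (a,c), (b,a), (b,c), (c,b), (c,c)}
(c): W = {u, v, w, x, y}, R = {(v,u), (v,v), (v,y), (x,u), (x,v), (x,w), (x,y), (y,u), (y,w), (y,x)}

Frame correspondent (Sahlqvist): forall x forall y forall z ((x R^2 y & xRz) -> exists w (yRw & zRw)) — i.e. a generalized confluence (Geach) condition.
(a): fails — aR²c, aRd but no w with cRw and dRw.
(b): holds.
(c): fails — vR²u, vRu but no t with uRt and uRt.

(b)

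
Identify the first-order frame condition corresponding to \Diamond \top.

seriality: \forall x \exists y Rxy

◇⊤ holds at w iff w has a successor, so frame-validity of ◇⊤ is exactly seriality. Equivalently via □q → ◇q:
Suppose □q→◇q is valid. At any x set V(q)=W. Then □q at x, so ◇q at x, so x has a successor.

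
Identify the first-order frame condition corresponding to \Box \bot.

□⊥ is valid iff no world has any successor (otherwise □⊥ fails at any world with one).

emptiness of R: \forall x \forall y \neg Rxy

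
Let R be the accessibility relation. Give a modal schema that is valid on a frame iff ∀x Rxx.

The condition is reflexivity. The T schema □r → r defines it.
Suppose □r→r is valid. At any x set V(r)={w : Rxw}. Then □r holds at x, so r holds at x, i.e. Rxx.

□r → r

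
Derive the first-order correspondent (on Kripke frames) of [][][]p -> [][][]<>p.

forall x forall z (x R^3 z -> exists w (x R^3 w & zRw))

This is a Sahlqvist (Geach-type) schema ◇^0□^3p → □^3◇^1p.
Minimal-valuation argument: fix x; take any y with xR^0y and any z with xR^3z. Set V(p) to the set of worlds R-reachable from y in exactly 3 steps. Then □^3p holds at y, so the antecedent holds at x; validity forces ◇^1p at z, giving a w with zR^1w and yR^3w.
First-order correspondent: forall x forall z (x R^3 z -> exists w (x R^3 w & zRw)).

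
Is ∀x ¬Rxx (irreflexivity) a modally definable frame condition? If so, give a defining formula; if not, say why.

If a class were modally definable it would be closed under surjective bounded morphisms (Goldblatt–Thomason).
The 5-cycle (worlds a,b,c,d,e with a→b→c→d→e→a) is irreflexive, and the map sending every world to a single reflexive point • is a surjective bounded morphism (forth: every edge maps to (•,•); back: every world has a successor). So any modal formula valid on the 5-cycle is also valid on the reflexive point, which is not irreflexive.
Hence irreflexivity is not modally definable.

No — not modally definable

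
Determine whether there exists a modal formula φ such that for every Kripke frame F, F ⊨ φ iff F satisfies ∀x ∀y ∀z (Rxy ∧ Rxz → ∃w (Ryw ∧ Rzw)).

This is a Sahlqvist condition; the .2 axiom ◇□q → □◇q defines it.
Suppose ◇□q→□◇q is valid. Take Rxy, Rxz and set V(q)={w : Ryw}. Then □q at y so ◇□q at x, so □◇q at x, so ◇q at z, giving w with Rzw and Ryw.

Yes — defined by ◇□q → □◇q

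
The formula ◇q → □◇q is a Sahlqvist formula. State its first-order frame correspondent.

the Euclidean property

Suppose ◇q→□◇q is valid. Take Rxy, Rxz and set V(q)={y}. Then ◇q at x, so □◇q at x, so ◇q at z, so some w with Rzw has q; w=y, i.e. Rzy. By symmetry of the argument, Ryz.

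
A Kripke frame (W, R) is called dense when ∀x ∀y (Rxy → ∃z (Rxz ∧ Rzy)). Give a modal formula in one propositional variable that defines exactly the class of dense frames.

□□p → □p

This is density; the standard corresponding axiom is C4: □□p → □p.
Suppose □□p→□p is valid. Take Rxy and set V(p)={w : xR²w}. Then □□p at x, so □p at x, so p at y, i.e. ∃z(Rxz∧Rzy).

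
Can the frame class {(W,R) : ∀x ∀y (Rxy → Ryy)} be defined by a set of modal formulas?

Yes — defined by □(□q → q)

The condition is shift-reflexivity. A defining modal formula is □(□q → q).
Suppose □(□q→q) is valid. Take Rxy and set V(q)={w : Ryw}. Then at y, □q holds; since □(□q→q) at x, □q→q at y, so q at y, i.e. Ryy.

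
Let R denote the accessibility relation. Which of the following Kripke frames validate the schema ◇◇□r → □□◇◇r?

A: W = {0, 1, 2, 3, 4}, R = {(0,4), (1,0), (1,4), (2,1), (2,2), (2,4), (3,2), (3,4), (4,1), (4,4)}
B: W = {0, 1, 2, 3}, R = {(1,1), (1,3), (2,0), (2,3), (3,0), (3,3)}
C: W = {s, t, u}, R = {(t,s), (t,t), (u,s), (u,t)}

The schema corresponds to a generalized confluence (Geach) condition: ∀x ∀y ∀z ((xR²y ∧ xR²z) → ∃w (yRw ∧ zR²w)).
A: ✓.
B: fails — 1R²0, 1R²0 but no w with 0Rw and 0R²w.
C: fails — tR²s, tR²s but no w with sRw and sR²w.

A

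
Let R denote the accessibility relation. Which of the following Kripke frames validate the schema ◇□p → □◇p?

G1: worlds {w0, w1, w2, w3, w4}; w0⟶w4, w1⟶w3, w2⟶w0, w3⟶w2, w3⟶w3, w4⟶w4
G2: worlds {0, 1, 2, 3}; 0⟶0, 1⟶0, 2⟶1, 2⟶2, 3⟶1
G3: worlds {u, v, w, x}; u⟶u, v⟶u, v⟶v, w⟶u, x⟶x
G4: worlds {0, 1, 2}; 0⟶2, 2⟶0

G3, G4

Frame correspondent (Sahlqvist): ∀x ∀y ∀z (Rxy ∧ Rxz → ∃w (Ryw ∧ Rzw)) — i.e. convergence.
G1: fails — Rw3w2 and Rw3w3 but w2 and w3 have no common successor.
G2: fails — R22 and R21 but 2 and 1 have no common successor.
G3: holds.
G4: holds.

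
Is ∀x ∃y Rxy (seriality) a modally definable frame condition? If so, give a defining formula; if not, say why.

The condition is seriality. A defining modal formula is □p → ◇p.
Suppose □p→◇p is valid. At any x set V(p)=W. Then □p at x, so ◇p at x, so x has a successor.

Definable; □p → ◇p defines it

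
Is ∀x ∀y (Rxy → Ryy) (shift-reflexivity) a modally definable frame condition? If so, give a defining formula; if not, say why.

Yes, by □(□q → q)

This is a Sahlqvist condition; the T□ axiom □(□q → q) defines it.
Suppose □(□q→q) is valid. Take Rxy and set V(q)={w : Ryw}. Then at y, □q holds; since □(□q→q) at x, □q→q at y, so q at y, i.e. Ryy.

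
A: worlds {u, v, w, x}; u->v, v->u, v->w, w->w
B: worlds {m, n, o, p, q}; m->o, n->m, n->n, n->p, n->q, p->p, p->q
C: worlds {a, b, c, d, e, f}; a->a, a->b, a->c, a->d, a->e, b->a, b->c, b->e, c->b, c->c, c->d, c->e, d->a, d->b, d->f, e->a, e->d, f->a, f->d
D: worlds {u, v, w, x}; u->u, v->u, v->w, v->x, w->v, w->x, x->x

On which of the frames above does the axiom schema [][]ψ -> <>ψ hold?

C, D

Frame correspondent (Sahlqvist): forall x exists w (x R^2 w & xRw) — i.e. a generalized confluence (Geach) condition.
A: fails — at u but no t with uR²t and uRt.
B: fails — at m but no w with mR²w and mRw.
C: condition met.
D: condition met.
Valid on: C, D.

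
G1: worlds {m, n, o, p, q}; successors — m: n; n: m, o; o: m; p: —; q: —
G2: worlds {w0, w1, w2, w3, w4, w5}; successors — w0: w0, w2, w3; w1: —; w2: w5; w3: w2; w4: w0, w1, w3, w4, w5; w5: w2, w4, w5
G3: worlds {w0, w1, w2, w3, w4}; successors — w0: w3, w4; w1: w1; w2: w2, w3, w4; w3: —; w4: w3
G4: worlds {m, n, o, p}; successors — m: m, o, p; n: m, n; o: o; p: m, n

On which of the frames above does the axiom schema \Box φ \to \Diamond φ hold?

G4

This is the axiom for seriality; its first-order frame correspondent is \forall x \exists y Rxy.
G1: fails — world p has no successor.
G2: fails — world w1 has no successor.
G3: fails — world w3 has no successor.
G4: ✓.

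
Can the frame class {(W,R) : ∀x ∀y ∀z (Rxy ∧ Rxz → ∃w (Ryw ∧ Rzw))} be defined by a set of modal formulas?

Yes — defined by ◇□p → □◇p

Yes: it is convergence, defined by the .2 schema ◇□p → □◇p.
Suppose ◇□p→□◇p is valid. Take Rxy, Rxz and set V(p)={w : Ryw}. Then □p at y so ◇□p at x, so □◇p at x, so ◇p at z, giving w with Rzw and Ryw.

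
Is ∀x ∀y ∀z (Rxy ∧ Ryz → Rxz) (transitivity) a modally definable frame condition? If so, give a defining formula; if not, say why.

Yes: it is transitivity, defined by the 4 schema □p → □□p.

Definable; □p → □□p defines it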